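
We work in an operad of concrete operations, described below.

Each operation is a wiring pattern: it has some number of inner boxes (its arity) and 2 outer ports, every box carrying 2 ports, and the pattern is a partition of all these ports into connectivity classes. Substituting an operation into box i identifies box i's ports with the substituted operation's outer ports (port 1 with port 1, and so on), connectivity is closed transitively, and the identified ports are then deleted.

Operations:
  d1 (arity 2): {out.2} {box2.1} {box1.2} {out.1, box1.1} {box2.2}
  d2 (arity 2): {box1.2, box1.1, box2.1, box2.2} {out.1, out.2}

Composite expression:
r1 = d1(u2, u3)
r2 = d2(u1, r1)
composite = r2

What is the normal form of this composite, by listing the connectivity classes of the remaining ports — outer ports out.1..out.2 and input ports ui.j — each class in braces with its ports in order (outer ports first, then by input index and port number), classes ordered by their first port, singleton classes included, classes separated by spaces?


Reachability decides: close wires over d2-identified ports.
stage d1: inputs (u2, u3), connectivity {out.1, u2.1} {out.2} {u2.2} {u3.1} {u3.2}, out.j its boundary
stage d2: inputs (u1, u2, u3), connectivity {out.1, out.2} {u1.1, u1.2, u2.1} {u2.2} {u3.1} {u3.2}, out.j its boundary

{out.1, out.2} {u1.1, u1.2, u2.1} {u2.2} {u3.1} {u3.2}


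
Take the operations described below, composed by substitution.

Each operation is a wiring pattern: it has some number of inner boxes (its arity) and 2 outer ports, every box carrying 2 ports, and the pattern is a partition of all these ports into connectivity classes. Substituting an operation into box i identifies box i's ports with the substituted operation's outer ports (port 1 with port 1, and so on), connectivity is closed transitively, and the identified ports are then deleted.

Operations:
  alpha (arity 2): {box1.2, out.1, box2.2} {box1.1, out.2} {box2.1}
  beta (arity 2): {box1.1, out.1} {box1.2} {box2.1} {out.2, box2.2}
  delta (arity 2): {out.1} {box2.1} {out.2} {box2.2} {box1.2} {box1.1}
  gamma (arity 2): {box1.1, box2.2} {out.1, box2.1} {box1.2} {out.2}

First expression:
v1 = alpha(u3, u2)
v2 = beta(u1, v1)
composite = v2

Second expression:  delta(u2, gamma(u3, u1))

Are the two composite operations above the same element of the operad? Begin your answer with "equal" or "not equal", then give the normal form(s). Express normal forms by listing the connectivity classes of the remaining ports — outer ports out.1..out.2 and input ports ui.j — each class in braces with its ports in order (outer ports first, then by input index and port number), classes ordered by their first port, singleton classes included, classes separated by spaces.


not equal: they reduce to {out.1, u1.1} {out.2, u3.1} {u1.2} {u2.1} {u2.2, u3.2} and {out.1} {out.2} {u1.1} {u1.2, u3.1} {u2.1} {u2.2} {u3.2}

In normal form, the first expression is {out.1, u1.1} {out.2, u3.1} {u1.2} {u2.1} {u2.2, u3.2}
In normal form, the second expression is {out.1} {out.2} {u1.1} {u1.2, u3.1} {u2.1} {u2.2} {u3.2}
Different reductions; not equal.


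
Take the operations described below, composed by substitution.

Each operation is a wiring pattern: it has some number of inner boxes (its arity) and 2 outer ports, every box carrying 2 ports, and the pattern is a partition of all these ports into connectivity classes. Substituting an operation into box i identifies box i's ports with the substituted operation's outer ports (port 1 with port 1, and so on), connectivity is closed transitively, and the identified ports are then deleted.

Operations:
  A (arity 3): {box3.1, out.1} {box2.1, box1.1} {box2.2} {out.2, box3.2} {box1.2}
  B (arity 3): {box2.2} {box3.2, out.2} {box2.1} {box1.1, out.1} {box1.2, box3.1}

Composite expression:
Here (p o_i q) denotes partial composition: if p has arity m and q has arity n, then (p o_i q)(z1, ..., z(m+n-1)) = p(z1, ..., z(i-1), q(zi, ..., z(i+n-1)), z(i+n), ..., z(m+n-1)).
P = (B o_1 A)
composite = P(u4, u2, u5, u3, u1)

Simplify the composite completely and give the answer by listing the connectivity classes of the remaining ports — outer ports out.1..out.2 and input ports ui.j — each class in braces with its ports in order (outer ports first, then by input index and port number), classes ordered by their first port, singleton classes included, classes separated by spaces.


Treat the ports identified at B as solder joints: merge, then drop.
through A, on inputs (u4, u2, u5): {out.1, u5.1} {out.2, u5.2} {u2.1, u4.1} {u2.2} {u4.2} (out.j = stage outer ports)
through B, on inputs (u4, u2, u5, u3, u1): {out.1, u5.1} {out.2, u1.2} {u1.1, u5.2} {u2.1, u4.1} {u2.2} {u3.1} {u3.2} {u4.2} (out.j = stage outer ports)

{out.1, u5.1} {out.2, u1.2} {u1.1, u5.2} {u2.1, u4.1} {u2.2} {u3.1} {u3.2} {u4.2}


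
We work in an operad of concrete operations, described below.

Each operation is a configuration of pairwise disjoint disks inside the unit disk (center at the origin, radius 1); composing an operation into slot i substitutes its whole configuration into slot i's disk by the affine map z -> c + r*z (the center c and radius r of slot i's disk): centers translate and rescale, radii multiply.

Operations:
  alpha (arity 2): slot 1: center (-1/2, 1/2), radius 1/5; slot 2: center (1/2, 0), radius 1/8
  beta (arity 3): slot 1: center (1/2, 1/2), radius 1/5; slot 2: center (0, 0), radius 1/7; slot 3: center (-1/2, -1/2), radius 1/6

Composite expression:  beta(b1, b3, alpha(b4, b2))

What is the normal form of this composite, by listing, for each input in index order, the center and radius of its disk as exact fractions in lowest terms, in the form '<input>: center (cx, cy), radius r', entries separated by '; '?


Nesting under beta composes maps z -> c + r*z down each b-path.
b1: after 1 affine step, its disk has center (1/2, 1/2), radius 1/5
b3: after 1 affine step, its disk has center (0, 0), radius 1/7
b4: after 2 affine steps, its disk has center (-7/12, -5/12), radius 1/30
b2: after 2 affine steps, its disk has center (-5/12, -1/2), radius 1/48

b1: center (1/2, 1/2), radius 1/5; b2: center (-5/12, -1/2), radius 1/48; b3: center (0, 0), radius 1/7; b4: center (-7/12, -5/12), radius 1/30


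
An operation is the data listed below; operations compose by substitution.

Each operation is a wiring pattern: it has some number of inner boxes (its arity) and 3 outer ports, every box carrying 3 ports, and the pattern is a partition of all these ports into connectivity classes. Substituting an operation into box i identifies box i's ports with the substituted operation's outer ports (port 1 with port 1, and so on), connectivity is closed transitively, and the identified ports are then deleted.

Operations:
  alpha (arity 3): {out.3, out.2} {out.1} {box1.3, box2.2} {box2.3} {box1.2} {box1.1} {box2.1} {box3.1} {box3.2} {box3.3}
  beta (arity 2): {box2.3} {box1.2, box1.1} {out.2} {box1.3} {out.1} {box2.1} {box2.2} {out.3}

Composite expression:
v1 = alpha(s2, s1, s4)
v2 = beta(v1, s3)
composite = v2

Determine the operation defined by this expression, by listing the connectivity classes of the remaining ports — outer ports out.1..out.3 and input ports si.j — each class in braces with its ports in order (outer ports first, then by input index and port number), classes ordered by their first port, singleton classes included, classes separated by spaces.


{out.1} {out.2} {out.3} {s1.1} {s1.2, s2.3} {s1.3} {s2.1} {s2.2} {s3.1} {s3.2} {s3.3} {s4.1} {s4.2} {s4.3}

After gluing at beta, chains via deleted ports link the s-ports.
stage alpha: inputs (s2, s1, s4), connectivity {out.1} {out.2, out.3} {s1.1} {s1.2, s2.3} {s1.3} {s2.1} {s2.2} {s4.1} {s4.2} {s4.3}, out.j its boundary
stage beta: inputs (s2, s1, s4, s3), connectivity {out.1} {out.2} {out.3} {s1.1} {s1.2, s2.3} {s1.3} {s2.1} {s2.2} {s3.1} {s3.2} {s3.3} {s4.1} {s4.2} {s4.3}, out.j its boundary


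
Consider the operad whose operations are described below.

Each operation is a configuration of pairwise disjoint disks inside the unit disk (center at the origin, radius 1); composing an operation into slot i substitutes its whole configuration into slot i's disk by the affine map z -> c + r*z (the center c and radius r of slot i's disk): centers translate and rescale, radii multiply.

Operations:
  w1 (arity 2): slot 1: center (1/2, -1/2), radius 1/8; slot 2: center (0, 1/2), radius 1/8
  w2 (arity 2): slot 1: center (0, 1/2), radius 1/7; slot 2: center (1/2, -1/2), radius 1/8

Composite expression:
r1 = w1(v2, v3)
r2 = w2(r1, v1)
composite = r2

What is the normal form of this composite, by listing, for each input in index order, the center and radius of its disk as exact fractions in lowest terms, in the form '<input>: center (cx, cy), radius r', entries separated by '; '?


v1: center (1/2, -1/2), radius 1/8; v2: center (1/14, 3/7), radius 1/56; v3: center (0, 4/7), radius 1/56

Affine substitution under w2: radii multiply and v-centers shift.
v2: after 2 affine steps, its disk has center (1/14, 3/7), radius 1/56
v3: after 2 affine steps, its disk has center (0, 4/7), radius 1/56
v1: after 1 affine step, its disk has center (1/2, -1/2), radius 1/8


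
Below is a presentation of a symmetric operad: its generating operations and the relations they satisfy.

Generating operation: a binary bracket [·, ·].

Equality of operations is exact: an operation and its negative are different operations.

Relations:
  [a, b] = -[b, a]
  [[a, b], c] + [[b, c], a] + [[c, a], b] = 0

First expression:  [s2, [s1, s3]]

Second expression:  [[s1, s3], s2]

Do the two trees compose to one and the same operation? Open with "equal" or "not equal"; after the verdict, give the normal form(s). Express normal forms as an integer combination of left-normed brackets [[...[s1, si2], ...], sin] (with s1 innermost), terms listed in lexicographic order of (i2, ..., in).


not equal — first -[[s1, s3], s2], second [[s1, s3], s2]

The first expression, normalized: -[[s1, s3], s2]
The second expression, normalized: [[s1, s3], s2]
No match — not equal.


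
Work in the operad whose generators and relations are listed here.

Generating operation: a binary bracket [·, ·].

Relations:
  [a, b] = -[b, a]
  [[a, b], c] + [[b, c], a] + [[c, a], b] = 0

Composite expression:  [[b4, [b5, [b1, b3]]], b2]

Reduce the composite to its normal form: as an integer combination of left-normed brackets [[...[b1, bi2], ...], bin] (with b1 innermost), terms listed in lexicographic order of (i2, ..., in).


[[[[b1, b3], b5], b4], b2]

Left-normed coefficients sit on the b1-initial expansion words.
Composite bracket: [[b4, [b5, [b1, b3]]], b2]
Each bracket splits as ab - ba, giving 16 signed words (2^4 = 16).
The b1-initial words carry the normal form:
  b1b3b5b4b2 appears with sign +1, giving the term +[[[[b1, b3], b5], b4], b2]


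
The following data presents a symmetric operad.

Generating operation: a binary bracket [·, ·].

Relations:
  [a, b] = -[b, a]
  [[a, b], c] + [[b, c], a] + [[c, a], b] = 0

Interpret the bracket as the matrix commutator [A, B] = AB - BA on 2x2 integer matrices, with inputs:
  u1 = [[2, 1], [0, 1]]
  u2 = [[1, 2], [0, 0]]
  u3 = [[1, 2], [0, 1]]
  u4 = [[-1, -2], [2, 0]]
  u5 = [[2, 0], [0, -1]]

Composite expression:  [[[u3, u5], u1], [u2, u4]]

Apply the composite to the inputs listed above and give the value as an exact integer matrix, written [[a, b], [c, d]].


[u3, u5] = [[0, -6], [0, 0]]
[[u3, u5], u1] = [[0, 6], [0, 0]]
[u2, u4] = [[4, 0], [-2, -4]]
[[[u3, u5], u1], [u2, u4]] = [[-12, -48], [0, 12]]

[[-12, -48], [0, 12]]


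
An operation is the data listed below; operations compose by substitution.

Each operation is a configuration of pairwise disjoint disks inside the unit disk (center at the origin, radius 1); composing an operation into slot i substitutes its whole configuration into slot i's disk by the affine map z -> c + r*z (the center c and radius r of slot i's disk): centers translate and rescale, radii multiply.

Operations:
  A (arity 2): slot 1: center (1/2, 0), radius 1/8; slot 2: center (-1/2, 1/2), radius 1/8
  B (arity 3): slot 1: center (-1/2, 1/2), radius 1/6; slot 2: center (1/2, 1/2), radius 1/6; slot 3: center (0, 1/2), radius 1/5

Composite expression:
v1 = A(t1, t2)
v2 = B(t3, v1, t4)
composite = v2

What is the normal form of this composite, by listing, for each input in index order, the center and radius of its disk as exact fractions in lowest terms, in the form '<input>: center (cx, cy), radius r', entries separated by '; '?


t1: center (7/12, 1/2), radius 1/48; t2: center (5/12, 7/12), radius 1/48; t3: center (-1/2, 1/2), radius 1/6; t4: center (0, 1/2), radius 1/5

Below B, radii multiply path by path; the t-disk centers shift.
t3 passes through 1 substitution, ending at center (-1/2, 1/2), radius 1/6
t1 passes through 2 substitutions, ending at center (7/12, 1/2), radius 1/48
t2 passes through 2 substitutions, ending at center (5/12, 7/12), radius 1/48
t4 passes through 1 substitution, ending at center (0, 1/2), radius 1/5


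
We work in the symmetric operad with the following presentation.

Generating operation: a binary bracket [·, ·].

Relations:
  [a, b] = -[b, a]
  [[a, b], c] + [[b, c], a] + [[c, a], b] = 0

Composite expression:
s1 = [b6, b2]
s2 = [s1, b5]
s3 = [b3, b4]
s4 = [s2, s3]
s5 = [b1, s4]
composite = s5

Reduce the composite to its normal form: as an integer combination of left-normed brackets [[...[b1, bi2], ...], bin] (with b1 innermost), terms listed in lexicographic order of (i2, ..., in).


-[[[[[b1, b2], b6], b5], b3], b4] + [[[[[b1, b2], b6], b5], b4], b3] + [[[[[b1, b3], b4], b2], b6], b5] - [[[[[b1, b3], b4], b5], b2], b6] + [[[[[b1, b3], b4], b5], b6], b2] - [[[[[b1, b3], b4], b6], b2], b5] - [[[[[b1, b4], b3], b2], b6], b5] + [[[[[b1, b4], b3], b5], b2], b6] - [[[[[b1, b4], b3], b5], b6], b2] + [[[[[b1, b4], b3], b6], b2], b5] + [[[[[b1, b5], b2], b6], b3], b4] - [[[[[b1, b5], b2], b6], b4], b3] - [[[[[b1, b5], b6], b2], b3], b4] + [[[[[b1, b5], b6], b2], b4], b3] + [[[[[b1, b6], b2], b5], b3], b4] - [[[[[b1, b6], b2], b5], b4], b3]

Expand each bracket as ab - ba; the b1-initial words give the coefficients.
Composite bracket: [b1, [[[b6, b2], b5], [b3, b4]]]
Expanding via [a, b] = ab - ba: 32 signed words (2^5 = 32).
Words beginning with b1 determine it all:
  b1b2b6b5b3b4 appears with sign -1, giving the term -[[[[[b1, b2], b6], b5], b3], b4]
  b1b2b6b5b4b3 appears with sign +1, giving the term +[[[[[b1, b2], b6], b5], b4], b3]
  b1b3b4b2b6b5 appears with sign +1, giving the term +[[[[[b1, b3], b4], b2], b6], b5]
  b1b3b4b5b2b6 appears with sign -1, giving the term -[[[[[b1, b3], b4], b5], b2], b6]
  b1b3b4b5b6b2 appears with sign +1, giving the term +[[[[[b1, b3], b4], b5], b6], b2]
  b1b3b4b6b2b5 appears with sign -1, giving the term -[[[[[b1, b3], b4], b6], b2], b5]
  b1b4b3b2b6b5 appears with sign -1, giving the term -[[[[[b1, b4], b3], b2], b6], b5]
  b1b4b3b5b2b6 appears with sign +1, giving the term +[[[[[b1, b4], b3], b5], b2], b6]
  b1b4b3b5b6b2 appears with sign -1, giving the term -[[[[[b1, b4], b3], b5], b6], b2]
  b1b4b3b6b2b5 appears with sign +1, giving the term +[[[[[b1, b4], b3], b6], b2], b5]
  b1b5b2b6b3b4 appears with sign +1, giving the term +[[[[[b1, b5], b2], b6], b3], b4]
  b1b5b2b6b4b3 appears with sign -1, giving the term -[[[[[b1, b5], b2], b6], b4], b3]
  b1b5b6b2b3b4 appears with sign -1, giving the term -[[[[[b1, b5], b6], b2], b3], b4]
  b1b5b6b2b4b3 appears with sign +1, giving the term +[[[[[b1, b5], b6], b2], b4], b3]
  b1b6b2b5b3b4 appears with sign +1, giving the term +[[[[[b1, b6], b2], b5], b3], b4]
  b1b6b2b5b4b3 appears with sign -1, giving the term -[[[[[b1, b6], b2], b5], b4], b3]


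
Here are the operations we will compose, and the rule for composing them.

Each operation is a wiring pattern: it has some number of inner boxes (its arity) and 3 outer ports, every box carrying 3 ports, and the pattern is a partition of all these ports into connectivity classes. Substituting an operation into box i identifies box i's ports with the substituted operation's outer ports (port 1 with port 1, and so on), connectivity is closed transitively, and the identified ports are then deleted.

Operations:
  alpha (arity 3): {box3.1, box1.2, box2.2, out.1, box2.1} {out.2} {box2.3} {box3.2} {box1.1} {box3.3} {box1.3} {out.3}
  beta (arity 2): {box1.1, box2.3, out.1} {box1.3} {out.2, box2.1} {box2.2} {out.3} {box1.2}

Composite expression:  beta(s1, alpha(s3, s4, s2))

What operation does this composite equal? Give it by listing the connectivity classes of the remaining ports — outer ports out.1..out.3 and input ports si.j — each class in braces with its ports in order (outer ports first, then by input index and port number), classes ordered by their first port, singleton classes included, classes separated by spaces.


{out.1, s1.1} {out.2, s2.1, s3.2, s4.1, s4.2} {out.3} {s1.2} {s1.3} {s2.2} {s2.3} {s3.1} {s3.3} {s4.3}

Connectivity passes through glued beta-boundaries; trace each wire chain.
after alpha, the pattern on (s3, s4, s2) reads {out.1, s2.1, s3.2, s4.1, s4.2} {out.2} {out.3} {s2.2} {s2.3} {s3.1} {s3.3} {s4.3} (out.j = its outer ports)
after beta, the pattern on (s1, s3, s4, s2) reads {out.1, s1.1} {out.2, s2.1, s3.2, s4.1, s4.2} {out.3} {s1.2} {s1.3} {s2.2} {s2.3} {s3.1} {s3.3} {s4.3} (out.j = its outer ports)


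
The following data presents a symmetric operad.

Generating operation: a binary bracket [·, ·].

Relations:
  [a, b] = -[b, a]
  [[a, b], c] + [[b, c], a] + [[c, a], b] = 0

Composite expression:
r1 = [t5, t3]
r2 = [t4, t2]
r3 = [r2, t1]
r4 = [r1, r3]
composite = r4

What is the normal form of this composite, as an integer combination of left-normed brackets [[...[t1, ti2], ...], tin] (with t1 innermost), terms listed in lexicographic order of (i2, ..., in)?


[[[[t1, t2], t4], t3], t5] - [[[[t1, t2], t4], t5], t3] - [[[[t1, t4], t2], t3], t5] + [[[[t1, t4], t2], t5], t3]

Expand each bracket as ab - ba; the t1-initial words give the coefficients.
Composite bracket: [[t5, t3], [[t4, t2], t1]]
Applying ab - ba throughout gives 16 signed words (2^4 = 16).
Only words starting with t1 matter:
  t1t2t4t3t5 (sign +1) contributes +[[[[t1, t2], t4], t3], t5]
  t1t2t4t5t3 (sign -1) contributes -[[[[t1, t2], t4], t5], t3]
  t1t4t2t3t5 (sign -1) contributes -[[[[t1, t4], t2], t3], t5]
  t1t4t2t5t3 (sign +1) contributes +[[[[t1, t4], t2], t5], t3]


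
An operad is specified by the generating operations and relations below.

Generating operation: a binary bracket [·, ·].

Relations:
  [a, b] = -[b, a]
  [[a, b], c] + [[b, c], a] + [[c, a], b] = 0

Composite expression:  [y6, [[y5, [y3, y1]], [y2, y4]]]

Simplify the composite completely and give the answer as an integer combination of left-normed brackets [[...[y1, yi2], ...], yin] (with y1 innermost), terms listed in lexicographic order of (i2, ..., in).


In the tensor algebra, words opening y1 carry the y1-anchored form.
Composite bracket: [y6, [[y5, [y3, y1]], [y2, y4]]]
The bracket unfolds into 32 signed words via [a, b] = ab - ba (2^5 = 32).
The y1-initial words carry the normal form:
  the word y1y3y5y2y4y6 carries sign -1 and contributes -[[[[[y1, y3], y5], y2], y4], y6]
  the word y1y3y5y4y2y6 carries sign +1 and contributes +[[[[[y1, y3], y5], y4], y2], y6]

-[[[[[y1, y3], y5], y2], y4], y6] + [[[[[y1, y3], y5], y4], y2], y6]


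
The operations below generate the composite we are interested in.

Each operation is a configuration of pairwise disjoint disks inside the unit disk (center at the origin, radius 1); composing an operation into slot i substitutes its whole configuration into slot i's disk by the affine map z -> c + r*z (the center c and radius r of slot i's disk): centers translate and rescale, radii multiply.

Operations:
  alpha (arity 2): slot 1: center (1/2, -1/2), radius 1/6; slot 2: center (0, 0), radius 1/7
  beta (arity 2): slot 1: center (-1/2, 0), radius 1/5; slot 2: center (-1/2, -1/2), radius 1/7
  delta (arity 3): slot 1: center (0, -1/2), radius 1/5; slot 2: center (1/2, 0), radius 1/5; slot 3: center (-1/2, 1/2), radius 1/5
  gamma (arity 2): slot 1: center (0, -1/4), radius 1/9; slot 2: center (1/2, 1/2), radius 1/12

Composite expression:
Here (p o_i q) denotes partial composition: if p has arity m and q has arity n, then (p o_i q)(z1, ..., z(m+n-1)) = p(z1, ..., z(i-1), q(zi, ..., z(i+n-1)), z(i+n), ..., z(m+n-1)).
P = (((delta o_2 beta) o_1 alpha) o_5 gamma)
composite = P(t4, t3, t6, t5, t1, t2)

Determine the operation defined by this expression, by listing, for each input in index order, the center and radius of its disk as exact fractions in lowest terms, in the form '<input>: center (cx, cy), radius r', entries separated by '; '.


t1: center (-1/2, 9/20), radius 1/45; t2: center (-2/5, 3/5), radius 1/60; t3: center (0, -1/2), radius 1/35; t4: center (1/10, -3/5), radius 1/30; t5: center (2/5, -1/10), radius 1/35; t6: center (2/5, 0), radius 1/25


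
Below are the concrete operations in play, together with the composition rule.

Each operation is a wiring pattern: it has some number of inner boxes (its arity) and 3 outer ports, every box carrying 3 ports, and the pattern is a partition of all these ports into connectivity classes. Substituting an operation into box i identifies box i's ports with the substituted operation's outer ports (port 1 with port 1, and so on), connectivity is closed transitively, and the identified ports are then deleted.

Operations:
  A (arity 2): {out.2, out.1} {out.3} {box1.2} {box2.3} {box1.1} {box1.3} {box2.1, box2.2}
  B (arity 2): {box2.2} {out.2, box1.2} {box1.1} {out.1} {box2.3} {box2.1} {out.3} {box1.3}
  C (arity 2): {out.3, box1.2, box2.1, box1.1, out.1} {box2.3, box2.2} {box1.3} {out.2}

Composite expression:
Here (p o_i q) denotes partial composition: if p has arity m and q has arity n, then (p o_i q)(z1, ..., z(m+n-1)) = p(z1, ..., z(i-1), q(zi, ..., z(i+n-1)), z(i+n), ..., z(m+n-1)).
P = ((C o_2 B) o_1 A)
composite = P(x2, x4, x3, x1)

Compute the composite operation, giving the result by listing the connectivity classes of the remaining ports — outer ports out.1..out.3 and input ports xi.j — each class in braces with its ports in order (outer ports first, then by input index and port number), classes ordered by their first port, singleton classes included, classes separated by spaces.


{out.1, out.3} {out.2} {x1.1} {x1.2} {x1.3} {x2.1} {x2.2} {x2.3} {x3.1} {x3.2} {x3.3} {x4.1, x4.2} {x4.3}


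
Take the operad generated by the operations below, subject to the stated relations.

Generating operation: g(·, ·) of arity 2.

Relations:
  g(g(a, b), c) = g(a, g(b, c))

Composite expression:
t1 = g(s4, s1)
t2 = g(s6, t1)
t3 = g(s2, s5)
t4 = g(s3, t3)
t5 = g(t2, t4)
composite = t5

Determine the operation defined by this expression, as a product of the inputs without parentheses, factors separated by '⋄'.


s6 ⋄ s4 ⋄ s1 ⋄ s3 ⋄ s2 ⋄ s5

Under associativity of g, the answer is the s's in reading order.
g(s4, s1) collapses to s4 ⋄ s1
g(s6, g(s4, s1)) collapses to s6 ⋄ s4 ⋄ s1
g(s2, s5) collapses to s2 ⋄ s5
g(s3, g(s2, s5)) collapses to s3 ⋄ s2 ⋄ s5
g(g(s6, g(s4, s1)), g(s3, g(s2, s5))) collapses to s6 ⋄ s4 ⋄ s1 ⋄ s3 ⋄ s2 ⋄ s5


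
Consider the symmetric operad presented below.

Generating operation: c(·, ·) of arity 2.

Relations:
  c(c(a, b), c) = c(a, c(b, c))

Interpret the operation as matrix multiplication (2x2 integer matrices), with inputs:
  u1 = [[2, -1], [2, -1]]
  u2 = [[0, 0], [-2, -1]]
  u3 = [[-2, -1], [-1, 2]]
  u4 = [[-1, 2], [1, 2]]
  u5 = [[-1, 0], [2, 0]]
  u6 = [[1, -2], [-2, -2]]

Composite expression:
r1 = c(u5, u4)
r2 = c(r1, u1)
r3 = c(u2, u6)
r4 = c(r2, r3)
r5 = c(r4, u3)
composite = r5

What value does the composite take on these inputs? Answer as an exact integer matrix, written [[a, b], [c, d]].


c(u5, u4) = [[1, -2], [-2, 4]]
c(c(u5, u4), u1) = [[-2, 1], [4, -2]]
c(u2, u6) = [[0, 0], [0, 6]]
c(c(c(u5, u4), u1), c(u2, u6)) = [[0, 6], [0, -12]]
c(c(c(c(u5, u4), u1), c(u2, u6)), u3) = [[-6, 12], [12, -24]]

[[-6, 12], [12, -24]]


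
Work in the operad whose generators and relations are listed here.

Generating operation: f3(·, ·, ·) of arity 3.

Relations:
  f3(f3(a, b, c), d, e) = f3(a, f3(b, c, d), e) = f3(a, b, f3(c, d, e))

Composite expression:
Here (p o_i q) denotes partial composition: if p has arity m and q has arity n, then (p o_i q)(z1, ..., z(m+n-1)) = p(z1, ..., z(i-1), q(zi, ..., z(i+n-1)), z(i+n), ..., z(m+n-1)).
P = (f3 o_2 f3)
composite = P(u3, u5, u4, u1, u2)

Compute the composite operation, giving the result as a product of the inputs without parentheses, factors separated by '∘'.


All parenthesizations of f3 agree; list the u-inputs left to right.
f3(u5, u4, u1) spells out as u5 ∘ u4 ∘ u1
f3(u3, f3(u5, u4, u1), u2) spells out as u3 ∘ u5 ∘ u4 ∘ u1 ∘ u2

u3 ∘ u5 ∘ u4 ∘ u1 ∘ u2


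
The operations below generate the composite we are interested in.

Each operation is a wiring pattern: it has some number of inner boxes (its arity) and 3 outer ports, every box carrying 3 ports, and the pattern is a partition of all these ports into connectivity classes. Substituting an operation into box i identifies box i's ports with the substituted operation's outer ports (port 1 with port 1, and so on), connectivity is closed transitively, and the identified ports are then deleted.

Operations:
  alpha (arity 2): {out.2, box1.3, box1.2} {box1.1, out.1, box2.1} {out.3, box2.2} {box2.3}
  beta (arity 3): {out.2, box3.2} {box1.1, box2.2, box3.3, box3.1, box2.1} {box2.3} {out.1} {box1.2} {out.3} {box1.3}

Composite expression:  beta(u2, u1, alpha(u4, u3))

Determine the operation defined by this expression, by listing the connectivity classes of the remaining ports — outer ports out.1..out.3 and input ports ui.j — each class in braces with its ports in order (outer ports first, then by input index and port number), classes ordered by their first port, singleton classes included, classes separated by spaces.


{out.1} {out.2, u4.2, u4.3} {out.3} {u1.1, u1.2, u2.1, u3.1, u3.2, u4.1} {u1.3} {u2.2} {u2.3} {u3.3}


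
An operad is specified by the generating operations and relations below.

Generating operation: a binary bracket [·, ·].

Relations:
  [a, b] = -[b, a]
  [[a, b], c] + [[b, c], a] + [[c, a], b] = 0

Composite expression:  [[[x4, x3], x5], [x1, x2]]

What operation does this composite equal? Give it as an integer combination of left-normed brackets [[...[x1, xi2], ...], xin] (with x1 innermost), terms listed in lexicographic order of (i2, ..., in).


[[[[x1, x2], x3], x4], x5] - [[[[x1, x2], x4], x3], x5] - [[[[x1, x2], x5], x3], x4] + [[[[x1, x2], x5], x4], x3]

Antisymmetry and Jacobi reduce to x1-anchored left-normed brackets.
Composite bracket: [[[x4, x3], x5], [x1, x2]]
The bracket unfolds into 16 signed words via [a, b] = ab - ba (2^4 = 16).
Coefficients come from the x1-initial words:
  x1x2x3x4x5 appears with sign +1, giving the term +[[[[x1, x2], x3], x4], x5]
  x1x2x4x3x5 appears with sign -1, giving the term -[[[[x1, x2], x4], x3], x5]
  x1x2x5x3x4 appears with sign -1, giving the term -[[[[x1, x2], x5], x3], x4]
  x1x2x5x4x3 appears with sign +1, giving the term +[[[[x1, x2], x5], x4], x3]


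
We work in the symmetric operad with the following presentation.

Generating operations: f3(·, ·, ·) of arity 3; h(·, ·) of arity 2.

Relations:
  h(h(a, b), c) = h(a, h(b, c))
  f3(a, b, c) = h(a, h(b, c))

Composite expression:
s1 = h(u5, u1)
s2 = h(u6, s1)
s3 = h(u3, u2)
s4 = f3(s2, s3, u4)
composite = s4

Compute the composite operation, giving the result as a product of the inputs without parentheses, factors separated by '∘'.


u6 ∘ u5 ∘ u1 ∘ u3 ∘ u2 ∘ u4

All parenthesizations of f3 agree; list the u-inputs left to right.
h(u5, u1) spells out as u5 ∘ u1
h(u6, h(u5, u1)) spells out as u6 ∘ u5 ∘ u1
h(u3, u2) spells out as u3 ∘ u2
f3(h(u6, h(u5, u1)), h(u3, u2), u4) spells out as u6 ∘ u5 ∘ u1 ∘ u3 ∘ u2 ∘ u4


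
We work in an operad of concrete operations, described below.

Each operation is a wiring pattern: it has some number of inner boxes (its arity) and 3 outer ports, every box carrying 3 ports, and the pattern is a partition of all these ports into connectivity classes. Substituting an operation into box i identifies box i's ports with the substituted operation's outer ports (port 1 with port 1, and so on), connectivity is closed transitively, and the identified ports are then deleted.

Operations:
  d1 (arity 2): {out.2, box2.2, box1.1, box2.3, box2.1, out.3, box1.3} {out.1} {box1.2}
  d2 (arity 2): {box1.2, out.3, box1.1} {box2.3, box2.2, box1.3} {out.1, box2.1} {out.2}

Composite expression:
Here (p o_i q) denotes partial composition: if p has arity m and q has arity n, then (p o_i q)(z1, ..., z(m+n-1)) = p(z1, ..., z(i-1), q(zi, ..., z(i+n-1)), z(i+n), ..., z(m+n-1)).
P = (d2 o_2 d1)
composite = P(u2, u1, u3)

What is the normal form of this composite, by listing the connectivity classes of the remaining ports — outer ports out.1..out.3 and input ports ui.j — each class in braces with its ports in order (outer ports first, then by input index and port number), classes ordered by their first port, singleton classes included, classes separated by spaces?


Connectivity passes through glued d2-boundaries; trace each wire chain.
stage d1: inputs (u1, u3), connectivity {out.1} {out.2, out.3, u1.1, u1.3, u3.1, u3.2, u3.3} {u1.2}, out.j its boundary
stage d2: inputs (u2, u1, u3), connectivity {out.1} {out.2} {out.3, u2.1, u2.2} {u1.1, u1.3, u2.3, u3.1, u3.2, u3.3} {u1.2}, out.j its boundary

{out.1} {out.2} {out.3, u2.1, u2.2} {u1.1, u1.3, u2.3, u3.1, u3.2, u3.3} {u1.2}


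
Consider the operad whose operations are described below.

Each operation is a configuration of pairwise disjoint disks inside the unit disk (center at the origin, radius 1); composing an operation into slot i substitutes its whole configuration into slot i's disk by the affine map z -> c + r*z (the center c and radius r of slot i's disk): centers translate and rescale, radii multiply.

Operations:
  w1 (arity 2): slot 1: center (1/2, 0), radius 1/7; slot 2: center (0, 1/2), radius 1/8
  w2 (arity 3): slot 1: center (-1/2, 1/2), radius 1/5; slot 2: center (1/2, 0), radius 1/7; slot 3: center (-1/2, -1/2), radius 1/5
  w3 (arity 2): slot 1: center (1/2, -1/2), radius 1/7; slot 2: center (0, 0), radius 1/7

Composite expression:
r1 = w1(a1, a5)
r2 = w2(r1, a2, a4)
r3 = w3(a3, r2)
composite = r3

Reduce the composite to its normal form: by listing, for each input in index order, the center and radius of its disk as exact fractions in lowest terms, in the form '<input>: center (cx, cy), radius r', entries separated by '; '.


a1: center (-2/35, 1/14), radius 1/245; a2: center (1/14, 0), radius 1/49; a3: center (1/2, -1/2), radius 1/7; a4: center (-1/14, -1/14), radius 1/35; a5: center (-1/14, 3/35), radius 1/280

Each a-disk chains the slot maps above it in w3; radii multiply.
a3: after 1 affine step, its disk has center (1/2, -1/2), radius 1/7
a1: after 3 affine steps, its disk has center (-2/35, 1/14), radius 1/245
a5: after 3 affine steps, its disk has center (-1/14, 3/35), radius 1/280
a2: after 2 affine steps, its disk has center (1/14, 0), radius 1/49
a4: after 2 affine steps, its disk has center (-1/14, -1/14), radius 1/35


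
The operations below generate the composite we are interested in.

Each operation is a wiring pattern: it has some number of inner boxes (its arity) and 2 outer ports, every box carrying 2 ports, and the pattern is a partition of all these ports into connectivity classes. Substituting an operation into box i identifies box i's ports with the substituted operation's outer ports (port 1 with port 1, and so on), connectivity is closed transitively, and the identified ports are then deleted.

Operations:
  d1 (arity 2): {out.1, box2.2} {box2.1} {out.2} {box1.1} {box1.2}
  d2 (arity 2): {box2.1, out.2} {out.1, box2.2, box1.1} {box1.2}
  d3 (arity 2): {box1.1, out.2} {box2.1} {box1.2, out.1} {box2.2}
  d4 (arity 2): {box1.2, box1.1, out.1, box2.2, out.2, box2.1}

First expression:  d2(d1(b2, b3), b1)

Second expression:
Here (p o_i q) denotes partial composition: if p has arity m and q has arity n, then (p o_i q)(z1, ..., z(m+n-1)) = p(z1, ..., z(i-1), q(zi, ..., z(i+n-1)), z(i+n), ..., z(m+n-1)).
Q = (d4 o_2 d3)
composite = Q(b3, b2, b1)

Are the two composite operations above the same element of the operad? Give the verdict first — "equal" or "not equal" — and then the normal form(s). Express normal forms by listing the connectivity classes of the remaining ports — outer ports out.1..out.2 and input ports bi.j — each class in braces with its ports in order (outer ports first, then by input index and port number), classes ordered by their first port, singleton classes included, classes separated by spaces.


not equal; first: {out.1, b1.2, b3.2} {out.2, b1.1} {b2.1} {b2.2} {b3.1}; second: {out.1, out.2, b2.1, b2.2, b3.1, b3.2} {b1.1} {b1.2}

The first expression, normalized: {out.1, b1.2, b3.2} {out.2, b1.1} {b2.1} {b2.2} {b3.1}
The second expression, normalized: {out.1, out.2, b2.1, b2.2, b3.1, b3.2} {b1.1} {b1.2}
They disagree, so not equal.


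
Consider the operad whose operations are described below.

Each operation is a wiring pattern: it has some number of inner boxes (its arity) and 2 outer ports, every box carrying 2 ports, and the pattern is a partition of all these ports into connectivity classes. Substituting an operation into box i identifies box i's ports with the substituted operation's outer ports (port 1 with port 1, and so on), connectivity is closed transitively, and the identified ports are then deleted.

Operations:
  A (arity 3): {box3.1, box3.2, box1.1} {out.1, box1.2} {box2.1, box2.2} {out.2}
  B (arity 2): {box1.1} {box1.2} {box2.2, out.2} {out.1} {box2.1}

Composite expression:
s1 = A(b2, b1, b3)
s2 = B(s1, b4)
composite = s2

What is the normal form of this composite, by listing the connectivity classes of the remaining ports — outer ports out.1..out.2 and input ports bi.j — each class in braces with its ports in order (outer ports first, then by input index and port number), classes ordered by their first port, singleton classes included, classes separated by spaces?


{out.1} {out.2, b4.2} {b1.1, b1.2} {b2.1, b3.1, b3.2} {b2.2} {b4.1}

Substituting into B glues patterns; closure does the rest.
stage A: inputs (b2, b1, b3), connectivity {out.1, b2.2} {out.2} {b1.1, b1.2} {b2.1, b3.1, b3.2}, out.j its boundary
stage B: inputs (b2, b1, b3, b4), connectivity {out.1} {out.2, b4.2} {b1.1, b1.2} {b2.1, b3.1, b3.2} {b2.2} {b4.1}, out.j its boundary


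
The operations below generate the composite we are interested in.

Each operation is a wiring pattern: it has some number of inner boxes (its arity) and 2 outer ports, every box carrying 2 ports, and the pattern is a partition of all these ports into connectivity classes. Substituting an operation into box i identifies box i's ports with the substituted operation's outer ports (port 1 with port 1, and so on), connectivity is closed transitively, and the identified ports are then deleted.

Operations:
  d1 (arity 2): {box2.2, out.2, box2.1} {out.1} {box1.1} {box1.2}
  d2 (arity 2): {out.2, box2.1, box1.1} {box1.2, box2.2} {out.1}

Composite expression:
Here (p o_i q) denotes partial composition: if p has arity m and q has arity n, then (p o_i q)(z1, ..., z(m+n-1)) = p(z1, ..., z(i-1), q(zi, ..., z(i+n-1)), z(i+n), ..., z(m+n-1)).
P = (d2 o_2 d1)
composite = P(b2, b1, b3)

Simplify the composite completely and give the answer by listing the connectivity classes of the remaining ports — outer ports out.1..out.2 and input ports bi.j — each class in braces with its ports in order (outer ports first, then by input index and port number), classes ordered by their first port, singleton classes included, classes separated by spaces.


{out.1} {out.2, b2.1} {b1.1} {b1.2} {b2.2, b3.1, b3.2}

Two ports join when wires chain via d2-identified ports.
after d1, the pattern on (b1, b3) reads {out.1} {out.2, b3.1, b3.2} {b1.1} {b1.2} (out.j = its outer ports)
after d2, the pattern on (b2, b1, b3) reads {out.1} {out.2, b2.1} {b1.1} {b1.2} {b2.2, b3.1, b3.2} (out.j = its outer ports)


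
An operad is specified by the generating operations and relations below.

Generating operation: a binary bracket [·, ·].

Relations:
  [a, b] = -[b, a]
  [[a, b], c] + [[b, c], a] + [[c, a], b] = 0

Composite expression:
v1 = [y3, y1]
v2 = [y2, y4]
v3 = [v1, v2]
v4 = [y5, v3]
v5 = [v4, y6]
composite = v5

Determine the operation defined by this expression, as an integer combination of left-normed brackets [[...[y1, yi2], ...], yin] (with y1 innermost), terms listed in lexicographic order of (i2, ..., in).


In the tensor algebra, words opening y1 carry the y1-anchored form.
Composite bracket: [[y5, [[y3, y1], [y2, y4]]], y6]
The bracket unfolds into 32 signed words via [a, b] = ab - ba (2^5 = 32).
Coefficients come from the y1-initial words:
  from y1y3y2y4y5y6, sign +1: term +[[[[[y1, y3], y2], y4], y5], y6]
  from y1y3y4y2y5y6, sign -1: term -[[[[[y1, y3], y4], y2], y5], y6]

[[[[[y1, y3], y2], y4], y5], y6] - [[[[[y1, y3], y4], y2], y5], y6]


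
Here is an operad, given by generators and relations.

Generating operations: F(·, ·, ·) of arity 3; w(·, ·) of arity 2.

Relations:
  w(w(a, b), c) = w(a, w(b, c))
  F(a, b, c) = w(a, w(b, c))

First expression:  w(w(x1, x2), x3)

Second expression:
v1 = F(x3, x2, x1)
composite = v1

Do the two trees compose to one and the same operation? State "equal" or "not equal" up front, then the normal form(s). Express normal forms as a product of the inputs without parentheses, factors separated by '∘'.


not equal; the first gives x1 ∘ x2 ∘ x3 and the second x3 ∘ x2 ∘ x1

The first expression reduces to x1 ∘ x2 ∘ x3
The second expression reduces to x3 ∘ x2 ∘ x1
Different reductions; not equal.


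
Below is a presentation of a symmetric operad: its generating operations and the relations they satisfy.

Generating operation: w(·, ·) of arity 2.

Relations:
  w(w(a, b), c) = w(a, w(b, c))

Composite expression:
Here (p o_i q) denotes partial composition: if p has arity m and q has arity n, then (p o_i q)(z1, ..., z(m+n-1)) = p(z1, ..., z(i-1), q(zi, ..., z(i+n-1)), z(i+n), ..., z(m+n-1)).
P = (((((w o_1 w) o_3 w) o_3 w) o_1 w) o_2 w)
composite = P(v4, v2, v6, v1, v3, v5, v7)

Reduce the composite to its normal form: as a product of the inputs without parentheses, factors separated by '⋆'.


v4 ⋆ v2 ⋆ v6 ⋆ v1 ⋆ v3 ⋆ v5 ⋆ v7


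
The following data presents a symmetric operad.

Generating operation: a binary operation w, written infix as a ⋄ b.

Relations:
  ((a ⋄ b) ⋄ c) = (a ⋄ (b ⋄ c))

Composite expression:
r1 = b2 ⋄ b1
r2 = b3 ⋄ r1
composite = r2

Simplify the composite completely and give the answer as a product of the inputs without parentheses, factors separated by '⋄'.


b3 ⋄ b2 ⋄ b1


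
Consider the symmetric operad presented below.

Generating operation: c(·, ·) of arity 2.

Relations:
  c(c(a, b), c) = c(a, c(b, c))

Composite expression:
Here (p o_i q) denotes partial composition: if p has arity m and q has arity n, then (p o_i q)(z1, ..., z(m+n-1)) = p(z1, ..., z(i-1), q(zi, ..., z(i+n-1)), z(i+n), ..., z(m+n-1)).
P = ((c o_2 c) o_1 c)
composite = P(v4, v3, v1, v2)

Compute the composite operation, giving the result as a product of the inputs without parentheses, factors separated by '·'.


v4 · v3 · v1 · v2


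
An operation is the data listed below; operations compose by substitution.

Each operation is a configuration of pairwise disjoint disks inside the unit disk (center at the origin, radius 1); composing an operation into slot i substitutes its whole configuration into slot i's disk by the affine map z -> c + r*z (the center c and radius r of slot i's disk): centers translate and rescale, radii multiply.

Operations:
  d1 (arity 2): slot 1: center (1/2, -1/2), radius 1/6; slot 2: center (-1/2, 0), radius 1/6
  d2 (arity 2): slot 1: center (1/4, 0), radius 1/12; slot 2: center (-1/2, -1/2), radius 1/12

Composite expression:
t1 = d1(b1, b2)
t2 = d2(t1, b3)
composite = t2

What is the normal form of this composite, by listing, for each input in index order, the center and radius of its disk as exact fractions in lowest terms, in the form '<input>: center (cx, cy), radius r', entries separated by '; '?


b1: center (7/24, -1/24), radius 1/72; b2: center (5/24, 0), radius 1/72; b3: center (-1/2, -1/2), radius 1/12

Affine substitution under d2: radii multiply and b-centers shift.
b1: after 2 affine steps, its disk has center (7/24, -1/24), radius 1/72
b2: after 2 affine steps, its disk has center (5/24, 0), radius 1/72
b3: after 1 affine step, its disk has center (-1/2, -1/2), radius 1/12
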